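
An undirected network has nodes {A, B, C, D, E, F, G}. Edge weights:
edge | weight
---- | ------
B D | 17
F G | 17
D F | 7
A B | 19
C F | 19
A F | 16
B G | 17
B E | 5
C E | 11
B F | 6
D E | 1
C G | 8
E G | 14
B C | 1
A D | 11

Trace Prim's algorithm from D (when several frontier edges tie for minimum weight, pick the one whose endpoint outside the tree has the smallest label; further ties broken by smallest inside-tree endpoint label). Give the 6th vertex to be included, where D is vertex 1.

Prim's algorithm from D:
Step 1: cheapest edge leaving the tree is D E (1); add E.
Step 2: cheapest edge leaving the tree is B E (5); add B.
Step 3: cheapest edge leaving the tree is B C (1); add C.
Step 4: cheapest edge leaving the tree is B F (6); add F.
Step 5: cheapest edge leaving the tree is C G (8); add G.
Step 6: cheapest edge leaving the tree is A D (11); add A.
Vertex order: D, E, B, C, F, G, A. The 6th vertex is G.

G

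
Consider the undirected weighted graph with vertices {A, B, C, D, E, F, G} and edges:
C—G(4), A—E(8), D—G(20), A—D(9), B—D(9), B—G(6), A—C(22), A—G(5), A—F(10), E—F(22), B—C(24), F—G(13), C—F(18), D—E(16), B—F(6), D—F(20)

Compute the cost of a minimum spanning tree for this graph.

38

Prim, starting at A.
Step 1: cheapest edge leaving the tree is A—G (5); add G.
Step 2: cheapest edge leaving the tree is C—G (4); add C.
Step 3: cheapest edge leaving the tree is B—G (6); add B.
Step 4: cheapest edge leaving the tree is B—F (6); add F.
Step 5: cheapest edge leaving the tree is A—E (8); add E.
Step 6: cheapest edge leaving the tree is A—D (9); add D.
MST edges: A—G, C—G, B—G, B—F, A—E, A—D; total weight 5+4+6+6+8+9 = 38.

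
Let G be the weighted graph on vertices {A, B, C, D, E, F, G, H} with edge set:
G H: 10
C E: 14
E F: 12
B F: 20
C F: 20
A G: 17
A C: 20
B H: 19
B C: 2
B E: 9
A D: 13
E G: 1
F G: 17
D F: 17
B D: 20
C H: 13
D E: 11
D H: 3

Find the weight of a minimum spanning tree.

50

Grow the tree from A using Prim:
Step 1: cheapest edge leaving the tree is A D (13); add D.
Step 2: cheapest edge leaving the tree is D H (3); add H.
Step 3: cheapest edge leaving the tree is G H (10); add G.
Step 4: cheapest edge leaving the tree is E G (1); add E.
Step 5: cheapest edge leaving the tree is B E (9); add B.
Step 6: cheapest edge leaving the tree is B C (2); add C.
Step 7: cheapest edge leaving the tree is E F (12); add F.
MST edges: A D, D H, G H, E G, B E, B C, E F; total weight 13+3+10+1+9+2+12 = 50.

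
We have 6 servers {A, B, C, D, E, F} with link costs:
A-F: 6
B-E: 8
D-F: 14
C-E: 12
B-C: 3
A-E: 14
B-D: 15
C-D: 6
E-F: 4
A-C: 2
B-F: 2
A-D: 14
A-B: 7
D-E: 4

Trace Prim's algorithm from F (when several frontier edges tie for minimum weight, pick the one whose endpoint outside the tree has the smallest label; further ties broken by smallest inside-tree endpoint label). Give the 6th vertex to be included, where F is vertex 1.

D

Prim, starting at F.
Step 1: cheapest edge leaving the tree is B-F (2); add B.
Step 2: cheapest edge leaving the tree is B-C (3); add C.
Step 3: cheapest edge leaving the tree is A-C (2); add A.
Step 4: cheapest edge leaving the tree is E-F (4); add E.
Step 5: cheapest edge leaving the tree is D-E (4); add D.
Vertex order: F, B, C, A, E, D. The 6th vertex is D.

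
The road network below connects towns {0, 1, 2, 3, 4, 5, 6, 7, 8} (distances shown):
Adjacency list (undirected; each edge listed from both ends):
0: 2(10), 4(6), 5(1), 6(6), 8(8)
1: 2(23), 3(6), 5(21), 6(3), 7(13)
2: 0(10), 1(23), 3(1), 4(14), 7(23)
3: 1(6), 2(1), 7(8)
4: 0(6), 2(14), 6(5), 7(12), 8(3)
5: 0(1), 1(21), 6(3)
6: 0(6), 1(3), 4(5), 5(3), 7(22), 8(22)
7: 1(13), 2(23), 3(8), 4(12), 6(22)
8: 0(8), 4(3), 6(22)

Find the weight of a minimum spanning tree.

30

Sort edges by weight, then run Kruskal:
0–5 (1): add — endpoints in different components.
2–3 (1): add — endpoints in different components.
1–6 (3): add — endpoints in different components.
4–8 (3): add — endpoints in different components.
5–6 (3): add — endpoints in different components.
4–6 (5): add — endpoints in different components.
0–4 (6): skip — 0 and 4 already connected.
0–6 (6): skip — 0 and 6 already connected.
1–3 (6): add — endpoints in different components.
0–8 (8): skip — 0 and 8 already connected.
3–7 (8): add — endpoints in different components.
MST edges: 0–5, 2–3, 1–6, 4–8, 5–6, 4–6, 1–3, 3–7; total weight 1+1+3+3+3+5+6+8 = 30.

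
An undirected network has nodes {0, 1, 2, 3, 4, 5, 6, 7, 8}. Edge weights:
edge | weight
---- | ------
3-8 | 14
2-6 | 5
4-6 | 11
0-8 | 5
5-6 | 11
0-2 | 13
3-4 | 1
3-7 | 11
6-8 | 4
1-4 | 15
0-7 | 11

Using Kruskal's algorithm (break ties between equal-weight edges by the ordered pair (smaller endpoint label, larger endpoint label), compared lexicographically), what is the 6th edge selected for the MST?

Kruskal's algorithm — process edges by increasing weight (ties by edge label):
3-4 (1): add — endpoints in different components.
6-8 (4): add — endpoints in different components.
0-8 (5): add — endpoints in different components.
2-6 (5): add — endpoints in different components.
0-7 (11): add — endpoints in different components.
3-7 (11): add — endpoints in different components.
4-6 (11): skip — 4 and 6 already connected.
5-6 (11): add — endpoints in different components.
0-2 (13): skip — 0 and 2 already connected.
3-8 (14): skip — 3 and 8 already connected.
1-4 (15): add — endpoints in different components.
The 6th edge added is 3-7.

3-7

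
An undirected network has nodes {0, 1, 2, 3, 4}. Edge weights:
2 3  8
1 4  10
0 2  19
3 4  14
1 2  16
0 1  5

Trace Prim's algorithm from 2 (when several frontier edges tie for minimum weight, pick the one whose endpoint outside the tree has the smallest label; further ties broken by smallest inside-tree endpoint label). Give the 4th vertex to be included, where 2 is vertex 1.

1

Prim, starting at 2.
Step 1: frontier [2 3 8, 1 2 16, 0 2 19] → take 2 3 (8); add 3.
Step 2: frontier [1 2 16, 0 2 19, 3 4 14] → take 3 4 (14); add 4.
Step 3: frontier [1 2 16, 0 2 19, 1 4 10] → take 1 4 (10); add 1.
Step 4: frontier [0 1 5, 0 2 19] → take 0 1 (5); add 0.
Vertex order: 2, 3, 4, 1, 0. The 4th vertex is 1.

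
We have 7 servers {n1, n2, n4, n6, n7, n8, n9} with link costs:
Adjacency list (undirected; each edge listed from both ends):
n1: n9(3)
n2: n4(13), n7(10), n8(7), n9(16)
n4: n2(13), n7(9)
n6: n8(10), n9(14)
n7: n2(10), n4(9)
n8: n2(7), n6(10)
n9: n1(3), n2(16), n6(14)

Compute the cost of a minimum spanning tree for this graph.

53

Kruskal's algorithm — process edges by increasing weight (ties by edge label):
n1—n9 (3): add. Components now {n8} {n6} {n1,n9} {n4} {n7} {n2}
n2—n8 (7): add. Components now {n2,n8} {n6} {n1,n9} {n4} {n7}
n4—n7 (9): add. Components now {n2,n8} {n6} {n1,n9} {n4,n7}
n2—n7 (10): add. Components now {n2,n4,n7,n8} {n6} {n1,n9}
n6—n8 (10): add. Components now {n2,n4,n6,n7,n8} {n1,n9}
n2—n4 (13): skip — n4 and n2 already connected.
n6—n9 (14): add. Components now {n1,n2,n4,n6,n7,n8,n9}
MST edges: n1—n9, n2—n8, n4—n7, n2—n7, n6—n8, n6—n9; total weight 3+7+9+10+10+14 = 53.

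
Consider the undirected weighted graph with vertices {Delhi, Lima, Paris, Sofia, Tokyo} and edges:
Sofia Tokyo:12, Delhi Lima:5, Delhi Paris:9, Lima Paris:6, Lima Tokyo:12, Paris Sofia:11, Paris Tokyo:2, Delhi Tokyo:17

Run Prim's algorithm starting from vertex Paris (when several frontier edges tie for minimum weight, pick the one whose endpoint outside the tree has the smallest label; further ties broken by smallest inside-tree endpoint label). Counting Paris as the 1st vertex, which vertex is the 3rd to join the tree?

Lima

Grow the tree from Paris using Prim:
Step 1: cheapest edge leaving the tree is Paris Tokyo (2); add Tokyo.
Step 2: cheapest edge leaving the tree is Lima Paris (6); add Lima.
Step 3: cheapest edge leaving the tree is Delhi Lima (5); add Delhi.
Step 4: cheapest edge leaving the tree is Paris Sofia (11); add Sofia.
Vertex order: Paris, Tokyo, Lima, Delhi, Sofia. The 3rd vertex is Lima.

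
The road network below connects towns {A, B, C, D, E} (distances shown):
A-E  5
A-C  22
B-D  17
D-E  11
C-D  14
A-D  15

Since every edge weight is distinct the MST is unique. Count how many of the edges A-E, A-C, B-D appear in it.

2

Kruskal's algorithm — process edges by increasing weight (ties by edge label):
A-E (5): add — endpoints in different components.
D-E (11): add — endpoints in different components.
C-D (14): add — endpoints in different components.
A-D (15): skip — A and D already connected.
B-D (17): add — endpoints in different components.
MST edge set: {A-E, D-E, C-D, B-D}.
Of the listed edges, {A-E, B-D} are in the MST → 2.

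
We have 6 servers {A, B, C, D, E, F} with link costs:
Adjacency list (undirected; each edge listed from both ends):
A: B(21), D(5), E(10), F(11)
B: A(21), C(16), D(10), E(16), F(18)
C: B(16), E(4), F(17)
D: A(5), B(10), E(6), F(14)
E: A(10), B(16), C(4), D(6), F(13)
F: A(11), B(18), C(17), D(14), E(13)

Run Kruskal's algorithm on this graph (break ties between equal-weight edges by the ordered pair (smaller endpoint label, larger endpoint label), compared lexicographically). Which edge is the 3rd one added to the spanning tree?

D-E

Kruskal's algorithm — process edges by increasing weight (ties by edge label):
C-E (4): add. Components now {A} {B} {C,E} {D} {F}
A-D (5): add. Components now {A,D} {B} {C,E} {F}
D-E (6): add. Components now {A,C,D,E} {B} {F}
A-E (10): skip — A and E already connected.
B-D (10): add. Components now {A,B,C,D,E} {F}
A-F (11): add. Components now {A,B,C,D,E,F}
The 3rd edge added is D-E.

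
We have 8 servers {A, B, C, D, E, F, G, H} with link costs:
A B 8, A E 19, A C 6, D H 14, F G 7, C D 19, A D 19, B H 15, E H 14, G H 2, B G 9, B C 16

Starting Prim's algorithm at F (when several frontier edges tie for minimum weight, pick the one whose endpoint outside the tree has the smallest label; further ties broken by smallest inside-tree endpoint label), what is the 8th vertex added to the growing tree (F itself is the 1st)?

E

Prim, starting at F.
Step 1: frontier [F G 7] → take F G (7); add G.
Step 2: frontier [G H 2, B G 9] → take G H (2); add H.
Step 3: frontier [B G 9, D H 14, E H 14, B H 15] → take B G (9); add B.
Step 4: frontier [A B 8, B C 16, D H 14, E H 14] → take A B (8); add A.
Step 5: frontier [A C 6, A D 19, A E 19, B C 16, D H 14, E H 14] → take A C (6); add C.
Step 6: frontier [A D 19, A E 19, C D 19, D H 14, E H 14] → take D H (14); add D.
Step 7: frontier [A E 19, E H 14] → take E H (14); add E.
Vertex order: F, G, H, B, A, C, D, E. The 8th vertex is E.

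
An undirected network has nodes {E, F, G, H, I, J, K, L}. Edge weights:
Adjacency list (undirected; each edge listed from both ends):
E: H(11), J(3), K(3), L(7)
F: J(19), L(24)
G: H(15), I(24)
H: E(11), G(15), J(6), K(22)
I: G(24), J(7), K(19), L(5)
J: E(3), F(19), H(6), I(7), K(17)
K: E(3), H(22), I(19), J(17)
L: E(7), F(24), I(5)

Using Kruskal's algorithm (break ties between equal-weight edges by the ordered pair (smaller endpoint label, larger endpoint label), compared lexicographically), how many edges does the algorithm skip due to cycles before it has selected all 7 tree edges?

3

Sort edges by weight, then run Kruskal:
E—J (3): add — endpoints in different components.
E—K (3): add — endpoints in different components.
I—L (5): add — endpoints in different components.
H—J (6): add — endpoints in different components.
E—L (7): add — endpoints in different components.
I—J (7): skip — I and J already connected.
E—H (11): skip — E and H already connected.
G—H (15): add — endpoints in different components.
J—K (17): skip — J and K already connected.
F—J (19): add — endpoints in different components.
Edges rejected before the tree was complete: 3.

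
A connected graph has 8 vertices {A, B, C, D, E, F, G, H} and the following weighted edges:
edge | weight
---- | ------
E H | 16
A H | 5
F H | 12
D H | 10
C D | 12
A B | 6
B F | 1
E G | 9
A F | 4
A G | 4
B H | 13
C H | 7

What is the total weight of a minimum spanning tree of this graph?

40

Prim, starting at B.
Step 1: frontier [B F 1, A B 6, B H 13] → take B F (1); add F.
Step 2: frontier [A B 6, B H 13, A F 4, F H 12] → take A F (4); add A.
Step 3: frontier [A G 4, A H 5, B H 13, F H 12] → take A G (4); add G.
Step 4: frontier [A H 5, B H 13, F H 12, E G 9] → take A H (5); add H.
Step 5: frontier [E G 9, C H 7, D H 10, E H 16] → take C H (7); add C.
Step 6: frontier [C D 12, E G 9, D H 10, E H 16] → take E G (9); add E.
Step 7: frontier [C D 12, D H 10] → take D H (10); add D.
MST edges: B F, A F, A G, A H, C H, E G, D H; total weight 1+4+4+5+7+9+10 = 40.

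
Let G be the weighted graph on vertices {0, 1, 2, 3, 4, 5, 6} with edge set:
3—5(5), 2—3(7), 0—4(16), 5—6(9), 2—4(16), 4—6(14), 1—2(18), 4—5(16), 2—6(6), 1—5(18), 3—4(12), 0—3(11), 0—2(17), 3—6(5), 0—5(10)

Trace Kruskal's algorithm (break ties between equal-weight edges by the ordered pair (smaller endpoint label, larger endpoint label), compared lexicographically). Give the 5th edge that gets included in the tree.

3-4

Sort edges by weight, then run Kruskal:
3—5 (5): add. Components now {0} {1} {2} {3,5} {4} {6}
3—6 (5): add. Components now {0} {1} {2} {3,5,6} {4}
2—6 (6): add. Components now {0} {1} {2,3,5,6} {4}
2—3 (7): skip — 2 and 3 already connected.
5—6 (9): skip — 5 and 6 already connected.
0—5 (10): add. Components now {0,2,3,5,6} {1} {4}
0—3 (11): skip — 0 and 3 already connected.
3—4 (12): add. Components now {0,2,3,4,5,6} {1}
4—6 (14): skip — 4 and 6 already connected.
0—4 (16): skip — 0 and 4 already connected.
2—4 (16): skip — 2 and 4 already connected.
4—5 (16): skip — 4 and 5 already connected.
0—2 (17): skip — 0 and 2 already connected.
1—2 (18): add. Components now {0,1,2,3,4,5,6}
The 5th edge added is 3—4.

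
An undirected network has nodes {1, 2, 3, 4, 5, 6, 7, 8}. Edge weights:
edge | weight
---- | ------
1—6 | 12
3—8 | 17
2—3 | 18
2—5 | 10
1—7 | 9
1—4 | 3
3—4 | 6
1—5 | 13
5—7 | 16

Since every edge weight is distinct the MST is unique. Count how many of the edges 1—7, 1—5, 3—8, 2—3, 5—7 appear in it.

3

Kruskal: consider edges lightest-first.
1—4 (3): add — endpoints in different components.
3—4 (6): add — endpoints in different components.
1—7 (9): add — endpoints in different components.
2—5 (10): add — endpoints in different components.
1—6 (12): add — endpoints in different components.
1—5 (13): add — endpoints in different components.
5—7 (16): skip — 5 and 7 already connected.
3—8 (17): add — endpoints in different components.
MST edge set: {1—4, 3—4, 1—7, 2—5, 1—6, 1—5, 3—8}.
Of the listed edges, {1—7, 1—5, 3—8} are in the MST → 3.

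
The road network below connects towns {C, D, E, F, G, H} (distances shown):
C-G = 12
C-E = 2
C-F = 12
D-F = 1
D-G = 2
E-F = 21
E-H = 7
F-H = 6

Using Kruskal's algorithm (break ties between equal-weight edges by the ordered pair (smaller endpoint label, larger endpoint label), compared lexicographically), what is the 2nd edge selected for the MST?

C-E

Kruskal's algorithm — process edges by increasing weight (ties by edge label):
D-F (1): add. Components now {C} {D,F} {E} {G} {H}
C-E (2): add. Components now {C,E} {D,F} {G} {H}
D-G (2): add. Components now {C,E} {D,F,G} {H}
F-H (6): add. Components now {C,E} {D,F,G,H}
E-H (7): add. Components now {C,D,E,F,G,H}
The 2nd edge added is C-E.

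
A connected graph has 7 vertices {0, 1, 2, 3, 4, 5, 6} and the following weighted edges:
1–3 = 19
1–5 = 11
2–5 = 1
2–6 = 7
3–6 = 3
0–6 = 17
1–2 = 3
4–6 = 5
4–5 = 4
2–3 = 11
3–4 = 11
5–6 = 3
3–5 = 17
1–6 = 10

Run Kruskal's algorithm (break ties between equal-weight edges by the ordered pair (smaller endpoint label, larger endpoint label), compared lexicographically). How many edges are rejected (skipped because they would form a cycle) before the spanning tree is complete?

6

Kruskal: consider edges lightest-first.
2–5 (1): add. Components now {0} {1} {2,5} {3} {4} {6}
1–2 (3): add. Components now {0} {1,2,5} {3} {4} {6}
3–6 (3): add. Components now {0} {1,2,5} {3,6} {4}
5–6 (3): add. Components now {0} {1,2,3,5,6} {4}
4–5 (4): add. Components now {0} {1,2,3,4,5,6}
4–6 (5): skip — 4 and 6 already connected.
2–6 (7): skip — 2 and 6 already connected.
1–6 (10): skip — 1 and 6 already connected.
1–5 (11): skip — 1 and 5 already connected.
2–3 (11): skip — 2 and 3 already connected.
3–4 (11): skip — 3 and 4 already connected.
0–6 (17): add. Components now {0,1,2,3,4,5,6}
Edges rejected before the tree was complete: 6.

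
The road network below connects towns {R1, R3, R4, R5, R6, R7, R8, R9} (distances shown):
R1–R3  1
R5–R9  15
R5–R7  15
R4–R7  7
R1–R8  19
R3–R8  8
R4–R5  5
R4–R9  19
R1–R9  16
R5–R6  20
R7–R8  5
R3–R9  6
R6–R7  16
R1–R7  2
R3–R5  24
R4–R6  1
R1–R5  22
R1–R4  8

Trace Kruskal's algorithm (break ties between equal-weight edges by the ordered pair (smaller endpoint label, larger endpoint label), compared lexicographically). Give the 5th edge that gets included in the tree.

R7-R8

Kruskal's algorithm — process edges by increasing weight (ties by edge label):
R1–R3 (1): add — endpoints in different components.
R4–R6 (1): add — endpoints in different components.
R1–R7 (2): add — endpoints in different components.
R4–R5 (5): add — endpoints in different components.
R7–R8 (5): add — endpoints in different components.
R3–R9 (6): add — endpoints in different components.
R4–R7 (7): add — endpoints in different components.
The 5th edge added is R7–R8.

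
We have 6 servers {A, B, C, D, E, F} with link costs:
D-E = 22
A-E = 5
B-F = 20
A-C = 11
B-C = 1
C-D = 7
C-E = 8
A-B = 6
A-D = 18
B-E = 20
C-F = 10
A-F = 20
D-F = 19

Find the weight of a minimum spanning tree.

29

Sort edges by weight, then run Kruskal:
B-C (1): add. Components now {A} {B,C} {D} {E} {F}
A-E (5): add. Components now {A,E} {B,C} {D} {F}
A-B (6): add. Components now {A,B,C,E} {D} {F}
C-D (7): add. Components now {A,B,C,D,E} {F}
C-E (8): skip — C and E already connected.
C-F (10): add. Components now {A,B,C,D,E,F}
MST edges: B-C, A-E, A-B, C-D, C-F; total weight 1+5+6+7+10 = 29.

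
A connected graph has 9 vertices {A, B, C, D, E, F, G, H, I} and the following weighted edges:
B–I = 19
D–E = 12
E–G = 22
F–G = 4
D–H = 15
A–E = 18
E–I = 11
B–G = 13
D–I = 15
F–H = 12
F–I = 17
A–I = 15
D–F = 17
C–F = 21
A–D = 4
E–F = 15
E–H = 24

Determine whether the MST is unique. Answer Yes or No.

No

Kruskal's algorithm — process edges by increasing weight (ties by edge label):
A–D (4): add — endpoints in different components.
F–G (4): add — endpoints in different components.
E–I (11): add — endpoints in different components.
D–E (12): add — endpoints in different components.
F–H (12): add — endpoints in different components.
B–G (13): add — endpoints in different components.
A–I (15): skip — A and I already connected.
D–H (15): add — endpoints in different components.
D–I (15): skip — D and I already connected.
E–F (15): skip — E and F already connected.
D–F (17): skip — D and F already connected.
F–I (17): skip — F and I already connected.
A–E (18): skip — A and E already connected.
B–I (19): skip — B and I already connected.
C–F (21): add — endpoints in different components.
Non-tree edge E–F has weight 15, equal to the heaviest edge on its tree cycle — swapping gives another MST of the same weight. Not unique.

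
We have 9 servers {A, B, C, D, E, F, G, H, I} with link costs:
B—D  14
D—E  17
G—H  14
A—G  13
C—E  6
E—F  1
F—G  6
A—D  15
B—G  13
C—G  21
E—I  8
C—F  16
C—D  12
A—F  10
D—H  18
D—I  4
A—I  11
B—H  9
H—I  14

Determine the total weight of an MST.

Prim's algorithm from C:
Step 1: cheapest edge leaving the tree is C—E (6); add E.
Step 2: cheapest edge leaving the tree is E—F (1); add F.
Step 3: cheapest edge leaving the tree is F—G (6); add G.
Step 4: cheapest edge leaving the tree is E—I (8); add I.
Step 5: cheapest edge leaving the tree is D—I (4); add D.
Step 6: cheapest edge leaving the tree is A—F (10); add A.
Step 7: cheapest edge leaving the tree is B—G (13); add B.
Step 8: cheapest edge leaving the tree is B—H (9); add H.
MST edges: C—E, E—F, F—G, E—I, D—I, A—F, B—G, B—H; total weight 6+1+6+8+4+10+13+9 = 57.

57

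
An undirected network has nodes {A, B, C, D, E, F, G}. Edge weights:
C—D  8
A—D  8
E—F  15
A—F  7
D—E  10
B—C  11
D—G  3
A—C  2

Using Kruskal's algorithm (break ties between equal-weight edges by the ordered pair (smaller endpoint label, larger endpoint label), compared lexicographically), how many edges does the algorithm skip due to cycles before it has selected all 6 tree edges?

Kruskal: consider edges lightest-first.
A—C (2): add. Components now {A,C} {B} {D} {E} {F} {G}
D—G (3): add. Components now {A,C} {B} {D,G} {E} {F}
A—F (7): add. Components now {A,C,F} {B} {D,G} {E}
A—D (8): add. Components now {A,C,D,F,G} {B} {E}
C—D (8): skip — C and D already connected.
D—E (10): add. Components now {A,C,D,E,F,G} {B}
B—C (11): add. Components now {A,B,C,D,E,F,G}
Edges rejected before the tree was complete: 1.

1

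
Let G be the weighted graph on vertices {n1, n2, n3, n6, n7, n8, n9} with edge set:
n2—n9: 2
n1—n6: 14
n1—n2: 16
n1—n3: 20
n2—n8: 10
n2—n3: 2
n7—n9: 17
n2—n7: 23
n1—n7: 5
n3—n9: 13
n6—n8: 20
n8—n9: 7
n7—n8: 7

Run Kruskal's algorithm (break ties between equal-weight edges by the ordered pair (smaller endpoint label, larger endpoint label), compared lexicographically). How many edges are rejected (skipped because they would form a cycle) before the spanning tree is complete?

Sort edges by weight, then run Kruskal:
n2—n3 (2): add — endpoints in different components.
n2—n9 (2): add — endpoints in different components.
n1—n7 (5): add — endpoints in different components.
n7—n8 (7): add — endpoints in different components.
n8—n9 (7): add — endpoints in different components.
n2—n8 (10): skip — n2 and n8 already connected.
n3—n9 (13): skip — n9 and n3 already connected.
n1—n6 (14): add — endpoints in different components.
Edges rejected before the tree was complete: 2.

2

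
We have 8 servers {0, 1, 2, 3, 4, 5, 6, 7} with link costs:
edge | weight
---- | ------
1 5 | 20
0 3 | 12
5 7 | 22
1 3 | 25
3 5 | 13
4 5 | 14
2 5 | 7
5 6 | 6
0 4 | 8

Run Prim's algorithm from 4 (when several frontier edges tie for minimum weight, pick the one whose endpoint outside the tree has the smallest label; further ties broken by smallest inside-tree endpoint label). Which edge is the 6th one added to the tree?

Prim's algorithm from 4:
Step 1: frontier [0 4 8, 4 5 14] → take 0 4 (8); add 0.
Step 2: frontier [0 3 12, 4 5 14] → take 0 3 (12); add 3.
Step 3: frontier [3 5 13, 1 3 25, 4 5 14] → take 3 5 (13); add 5.
Step 4: frontier [1 3 25, 5 6 6, 2 5 7, 1 5 20, 5 7 22] → take 5 6 (6); add 6.
Step 5: frontier [1 3 25, 2 5 7, 1 5 20, 5 7 22] → take 2 5 (7); add 2.
Step 6: frontier [1 3 25, 1 5 20, 5 7 22] → take 1 5 (20); add 1.
Step 7: frontier [5 7 22] → take 5 7 (22); add 7.
The 6th edge added is 1 5.

1-5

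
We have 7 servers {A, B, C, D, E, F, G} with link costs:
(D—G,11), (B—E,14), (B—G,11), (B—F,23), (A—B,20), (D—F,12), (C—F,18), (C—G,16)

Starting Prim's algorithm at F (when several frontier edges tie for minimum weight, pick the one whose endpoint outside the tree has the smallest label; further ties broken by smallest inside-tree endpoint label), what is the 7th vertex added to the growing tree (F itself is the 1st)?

A

Grow the tree from F using Prim:
Step 1: frontier [D—F 12, C—F 18, B—F 23] → take D—F (12); add D.
Step 2: frontier [D—G 11, C—F 18, B—F 23] → take D—G (11); add G.
Step 3: frontier [C—F 18, B—F 23, B—G 11, C—G 16] → take B—G (11); add B.
Step 4: frontier [B—E 14, A—B 20, C—F 18, C—G 16] → take B—E (14); add E.
Step 5: frontier [A—B 20, C—F 18, C—G 16] → take C—G (16); add C.
Step 6: frontier [A—B 20] → take A—B (20); add A.
Vertex order: F, D, G, B, E, C, A. The 7th vertex is A.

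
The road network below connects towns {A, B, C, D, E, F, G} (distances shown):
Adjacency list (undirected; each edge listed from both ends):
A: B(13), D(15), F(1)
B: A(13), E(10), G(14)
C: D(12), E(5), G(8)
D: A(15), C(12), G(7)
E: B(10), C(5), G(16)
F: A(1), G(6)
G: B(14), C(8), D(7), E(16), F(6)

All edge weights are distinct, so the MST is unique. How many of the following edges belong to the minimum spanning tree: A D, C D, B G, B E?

Kruskal's algorithm — process edges by increasing weight (ties by edge label):
A F (1): add. Components now {A,F} {B} {C} {D} {E} {G}
C E (5): add. Components now {A,F} {B} {C,E} {D} {G}
F G (6): add. Components now {A,F,G} {B} {C,E} {D}
D G (7): add. Components now {A,D,F,G} {B} {C,E}
C G (8): add. Components now {A,C,D,E,F,G} {B}
B E (10): add. Components now {A,B,C,D,E,F,G}
MST edge set: {A F, C E, F G, D G, C G, B E}.
Of the listed edges, {B E} are in the MST → 1.

1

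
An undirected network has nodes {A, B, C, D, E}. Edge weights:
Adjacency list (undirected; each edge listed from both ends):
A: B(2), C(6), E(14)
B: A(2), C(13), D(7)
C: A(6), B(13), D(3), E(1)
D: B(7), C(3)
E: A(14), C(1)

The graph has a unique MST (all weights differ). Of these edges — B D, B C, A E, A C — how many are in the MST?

1

Kruskal: consider edges lightest-first.
C E (1): add. Components now {A} {B} {C,E} {D}
A B (2): add. Components now {A,B} {C,E} {D}
C D (3): add. Components now {A,B} {C,D,E}
A C (6): add. Components now {A,B,C,D,E}
MST edge set: {C E, A B, C D, A C}.
Of the listed edges, {A C} are in the MST → 1.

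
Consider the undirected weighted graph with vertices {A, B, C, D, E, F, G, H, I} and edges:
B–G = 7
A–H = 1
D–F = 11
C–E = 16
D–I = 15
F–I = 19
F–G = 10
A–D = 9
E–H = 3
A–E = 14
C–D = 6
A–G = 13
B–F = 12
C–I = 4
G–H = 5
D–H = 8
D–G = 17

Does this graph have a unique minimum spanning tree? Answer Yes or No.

Sort edges by weight, then run Kruskal:
A–H (1): add — endpoints in different components.
E–H (3): add — endpoints in different components.
C–I (4): add — endpoints in different components.
G–H (5): add — endpoints in different components.
C–D (6): add — endpoints in different components.
B–G (7): add — endpoints in different components.
D–H (8): add — endpoints in different components.
A–D (9): skip — A and D already connected.
F–G (10): add — endpoints in different components.
Every non-tree edge has weight strictly greater than the heaviest edge on the tree path between its endpoints, so the MST is unique.

Yes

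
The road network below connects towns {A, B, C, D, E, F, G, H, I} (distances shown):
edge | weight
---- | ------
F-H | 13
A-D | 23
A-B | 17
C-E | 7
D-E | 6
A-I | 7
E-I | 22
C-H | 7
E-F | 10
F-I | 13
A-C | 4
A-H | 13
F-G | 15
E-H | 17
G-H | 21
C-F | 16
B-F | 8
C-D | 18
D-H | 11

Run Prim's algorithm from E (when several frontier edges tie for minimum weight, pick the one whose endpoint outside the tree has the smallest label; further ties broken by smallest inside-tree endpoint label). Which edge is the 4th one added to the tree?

C-H

Prim's algorithm from E:
Step 1: cheapest edge leaving the tree is D-E (6); add D.
Step 2: cheapest edge leaving the tree is C-E (7); add C.
Step 3: cheapest edge leaving the tree is A-C (4); add A.
Step 4: cheapest edge leaving the tree is C-H (7); add H.
Step 5: cheapest edge leaving the tree is A-I (7); add I.
Step 6: cheapest edge leaving the tree is E-F (10); add F.
Step 7: cheapest edge leaving the tree is B-F (8); add B.
Step 8: cheapest edge leaving the tree is F-G (15); add G.
The 4th edge added is C-H.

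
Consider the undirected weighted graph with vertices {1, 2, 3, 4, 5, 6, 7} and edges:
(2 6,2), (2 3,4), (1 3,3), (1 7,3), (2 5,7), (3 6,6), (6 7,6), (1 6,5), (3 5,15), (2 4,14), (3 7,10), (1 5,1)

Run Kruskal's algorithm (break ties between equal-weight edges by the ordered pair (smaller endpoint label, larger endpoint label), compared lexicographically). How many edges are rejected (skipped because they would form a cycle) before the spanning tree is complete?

Kruskal: consider edges lightest-first.
1 5 (1): add. Components now {1,5} {2} {3} {4} {6} {7}
2 6 (2): add. Components now {1,5} {2,6} {3} {4} {7}
1 3 (3): add. Components now {1,3,5} {2,6} {4} {7}
1 7 (3): add. Components now {1,3,5,7} {2,6} {4}
2 3 (4): add. Components now {1,2,3,5,6,7} {4}
1 6 (5): skip — 1 and 6 already connected.
3 6 (6): skip — 3 and 6 already connected.
6 7 (6): skip — 6 and 7 already connected.
2 5 (7): skip — 2 and 5 already connected.
3 7 (10): skip — 3 and 7 already connected.
2 4 (14): add. Components now {1,2,3,4,5,6,7}
Edges rejected before the tree was complete: 5.

5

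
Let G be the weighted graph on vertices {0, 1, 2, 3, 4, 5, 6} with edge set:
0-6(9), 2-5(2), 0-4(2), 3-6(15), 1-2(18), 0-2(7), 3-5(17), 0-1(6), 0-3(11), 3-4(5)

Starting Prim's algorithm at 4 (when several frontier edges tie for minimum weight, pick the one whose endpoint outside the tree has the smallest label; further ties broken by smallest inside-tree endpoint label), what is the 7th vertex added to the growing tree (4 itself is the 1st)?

Grow the tree from 4 using Prim:
Step 1: frontier [0-4 2, 3-4 5] → take 0-4 (2); add 0.
Step 2: frontier [0-1 6, 0-2 7, 0-6 9, 0-3 11, 3-4 5] → take 3-4 (5); add 3.
Step 3: frontier [0-1 6, 0-2 7, 0-6 9, 3-6 15, 3-5 17] → take 0-1 (6); add 1.
Step 4: frontier [0-2 7, 0-6 9, 1-2 18, 3-6 15, 3-5 17] → take 0-2 (7); add 2.
Step 5: frontier [0-6 9, 2-5 2, 3-6 15, 3-5 17] → take 2-5 (2); add 5.
Step 6: frontier [0-6 9, 3-6 15] → take 0-6 (9); add 6.
Vertex order: 4, 0, 3, 1, 2, 5, 6. The 7th vertex is 6.

6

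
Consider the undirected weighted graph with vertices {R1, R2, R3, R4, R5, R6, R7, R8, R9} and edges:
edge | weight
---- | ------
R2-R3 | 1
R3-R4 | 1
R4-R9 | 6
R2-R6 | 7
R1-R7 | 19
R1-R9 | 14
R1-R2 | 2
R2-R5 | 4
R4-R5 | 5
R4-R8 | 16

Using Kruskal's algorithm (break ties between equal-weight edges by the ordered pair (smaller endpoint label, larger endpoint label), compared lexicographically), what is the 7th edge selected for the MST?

R4-R8

Kruskal: consider edges lightest-first.
R2-R3 (1): add — endpoints in different components.
R3-R4 (1): add — endpoints in different components.
R1-R2 (2): add — endpoints in different components.
R2-R5 (4): add — endpoints in different components.
R4-R5 (5): skip — R4 and R5 already connected.
R4-R9 (6): add — endpoints in different components.
R2-R6 (7): add — endpoints in different components.
R1-R9 (14): skip — R9 and R1 already connected.
R4-R8 (16): add — endpoints in different components.
R1-R7 (19): add — endpoints in different components.
The 7th edge added is R4-R8.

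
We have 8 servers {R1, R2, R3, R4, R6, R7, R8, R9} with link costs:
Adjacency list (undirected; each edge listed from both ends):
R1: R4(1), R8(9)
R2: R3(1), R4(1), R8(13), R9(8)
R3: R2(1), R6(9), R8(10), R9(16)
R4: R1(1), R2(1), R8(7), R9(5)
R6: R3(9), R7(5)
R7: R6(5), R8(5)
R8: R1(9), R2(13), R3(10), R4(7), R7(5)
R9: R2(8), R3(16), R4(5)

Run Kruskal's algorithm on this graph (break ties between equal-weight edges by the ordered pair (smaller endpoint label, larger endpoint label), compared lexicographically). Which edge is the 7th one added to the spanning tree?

Kruskal's algorithm — process edges by increasing weight (ties by edge label):
R1-R4 (1): add — endpoints in different components.
R2-R3 (1): add — endpoints in different components.
R2-R4 (1): add — endpoints in different components.
R4-R9 (5): add — endpoints in different components.
R6-R7 (5): add — endpoints in different components.
R7-R8 (5): add — endpoints in different components.
R4-R8 (7): add — endpoints in different components.
The 7th edge added is R4-R8.

R4-R8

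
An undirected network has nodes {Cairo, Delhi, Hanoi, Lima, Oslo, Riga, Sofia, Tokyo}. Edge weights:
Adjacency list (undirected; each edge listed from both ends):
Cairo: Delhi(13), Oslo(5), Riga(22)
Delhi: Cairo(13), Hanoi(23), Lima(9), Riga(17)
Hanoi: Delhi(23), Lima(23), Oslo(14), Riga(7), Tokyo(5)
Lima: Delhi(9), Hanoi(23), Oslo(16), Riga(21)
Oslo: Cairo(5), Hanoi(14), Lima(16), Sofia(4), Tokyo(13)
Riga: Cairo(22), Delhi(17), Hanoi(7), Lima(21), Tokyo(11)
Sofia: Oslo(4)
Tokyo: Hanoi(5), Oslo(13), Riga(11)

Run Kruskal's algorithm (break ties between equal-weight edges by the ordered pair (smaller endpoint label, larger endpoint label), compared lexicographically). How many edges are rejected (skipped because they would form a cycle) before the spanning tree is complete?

1

Kruskal: consider edges lightest-first.
Oslo-Sofia (4): add — endpoints in different components.
Cairo-Oslo (5): add — endpoints in different components.
Hanoi-Tokyo (5): add — endpoints in different components.
Hanoi-Riga (7): add — endpoints in different components.
Delhi-Lima (9): add — endpoints in different components.
Riga-Tokyo (11): skip — Riga and Tokyo already connected.
Cairo-Delhi (13): add — endpoints in different components.
Oslo-Tokyo (13): add — endpoints in different components.
Edges rejected before the tree was complete: 1.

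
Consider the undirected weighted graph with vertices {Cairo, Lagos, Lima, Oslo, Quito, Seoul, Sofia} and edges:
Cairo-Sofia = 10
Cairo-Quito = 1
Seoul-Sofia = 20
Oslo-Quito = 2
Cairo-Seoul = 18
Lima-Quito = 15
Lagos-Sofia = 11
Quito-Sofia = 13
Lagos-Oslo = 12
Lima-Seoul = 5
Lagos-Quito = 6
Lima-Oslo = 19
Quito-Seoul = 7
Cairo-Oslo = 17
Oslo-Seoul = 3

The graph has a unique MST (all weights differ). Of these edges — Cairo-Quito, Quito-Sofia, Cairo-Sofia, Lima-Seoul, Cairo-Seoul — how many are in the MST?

Kruskal: consider edges lightest-first.
Cairo-Quito (1): add — endpoints in different components.
Oslo-Quito (2): add — endpoints in different components.
Oslo-Seoul (3): add — endpoints in different components.
Lima-Seoul (5): add — endpoints in different components.
Lagos-Quito (6): add — endpoints in different components.
Quito-Seoul (7): skip — Seoul and Quito already connected.
Cairo-Sofia (10): add — endpoints in different components.
MST edge set: {Cairo-Quito, Oslo-Quito, Oslo-Seoul, Lima-Seoul, Lagos-Quito, Cairo-Sofia}.
Of the listed edges, {Cairo-Quito, Cairo-Sofia, Lima-Seoul} are in the MST → 3.

3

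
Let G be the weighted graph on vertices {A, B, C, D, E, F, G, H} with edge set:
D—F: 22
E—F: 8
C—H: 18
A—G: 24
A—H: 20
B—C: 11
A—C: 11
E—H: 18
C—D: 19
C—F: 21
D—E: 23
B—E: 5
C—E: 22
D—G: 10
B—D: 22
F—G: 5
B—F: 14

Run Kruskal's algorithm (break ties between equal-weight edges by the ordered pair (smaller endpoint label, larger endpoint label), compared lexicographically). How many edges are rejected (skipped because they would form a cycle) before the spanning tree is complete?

1

Sort edges by weight, then run Kruskal:
B—E (5): add — endpoints in different components.
F—G (5): add — endpoints in different components.
E—F (8): add — endpoints in different components.
D—G (10): add — endpoints in different components.
A—C (11): add — endpoints in different components.
B—C (11): add — endpoints in different components.
B—F (14): skip — B and F already connected.
C—H (18): add — endpoints in different components.
Edges rejected before the tree was complete: 1.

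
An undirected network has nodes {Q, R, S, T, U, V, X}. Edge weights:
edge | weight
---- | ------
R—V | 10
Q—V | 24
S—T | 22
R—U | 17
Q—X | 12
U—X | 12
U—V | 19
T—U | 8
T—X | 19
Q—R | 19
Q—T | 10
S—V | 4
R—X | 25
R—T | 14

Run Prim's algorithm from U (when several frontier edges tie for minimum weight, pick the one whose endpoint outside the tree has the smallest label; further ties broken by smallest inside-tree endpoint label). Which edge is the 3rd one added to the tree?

Q-X

Prim's algorithm from U:
Step 1: frontier [T—U 8, U—X 12, R—U 17, U—V 19] → take T—U (8); add T.
Step 2: frontier [Q—T 10, R—T 14, T—X 19, S—T 22, U—X 12, R—U 17, U—V 19] → take Q—T (10); add Q.
Step 3: frontier [Q—X 12, Q—R 19, Q—V 24, R—T 14, T—X 19, S—T 22, U—X 12, R—U 17, U—V 19] → take Q—X (12); add X.
Step 4: frontier [Q—R 19, Q—V 24, R—T 14, S—T 22, R—U 17, U—V 19, R—X 25] → take R—T (14); add R.
Step 5: frontier [Q—V 24, R—V 10, S—T 22, U—V 19] → take R—V (10); add V.
Step 6: frontier [S—T 22, S—V 4] → take S—V (4); add S.
The 3rd edge added is Q—X.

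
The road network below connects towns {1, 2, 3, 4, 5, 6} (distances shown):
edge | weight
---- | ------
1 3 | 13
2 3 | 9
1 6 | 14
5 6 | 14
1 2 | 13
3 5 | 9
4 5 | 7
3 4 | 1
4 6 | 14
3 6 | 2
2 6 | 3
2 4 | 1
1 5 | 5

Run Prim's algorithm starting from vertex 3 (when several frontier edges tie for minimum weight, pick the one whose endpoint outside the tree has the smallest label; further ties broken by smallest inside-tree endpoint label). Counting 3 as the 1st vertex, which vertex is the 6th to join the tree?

1

Grow the tree from 3 using Prim:
Step 1: frontier [3 4 1, 3 6 2, 2 3 9, 3 5 9, 1 3 13] → take 3 4 (1); add 4.
Step 2: frontier [3 6 2, 2 3 9, 3 5 9, 1 3 13, 2 4 1, 4 5 7, 4 6 14] → take 2 4 (1); add 2.
Step 3: frontier [2 6 3, 1 2 13, 3 6 2, 3 5 9, 1 3 13, 4 5 7, 4 6 14] → take 3 6 (2); add 6.
Step 4: frontier [1 2 13, 3 5 9, 1 3 13, 4 5 7, 1 6 14, 5 6 14] → take 4 5 (7); add 5.
Step 5: frontier [1 2 13, 1 3 13, 1 5 5, 1 6 14] → take 1 5 (5); add 1.
Vertex order: 3, 4, 2, 6, 5, 1. The 6th vertex is 1.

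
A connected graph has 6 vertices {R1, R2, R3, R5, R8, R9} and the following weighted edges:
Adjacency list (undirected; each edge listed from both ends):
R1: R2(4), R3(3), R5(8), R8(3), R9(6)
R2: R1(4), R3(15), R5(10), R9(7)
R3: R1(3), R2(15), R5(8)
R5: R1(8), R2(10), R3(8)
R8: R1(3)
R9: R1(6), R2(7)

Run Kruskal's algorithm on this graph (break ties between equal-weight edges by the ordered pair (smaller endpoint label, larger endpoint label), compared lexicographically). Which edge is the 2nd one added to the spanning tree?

R1-R8

Kruskal: consider edges lightest-first.
R1–R3 (3): add. Components now {R8} {R9} {R2} {R5} {R1,R3}
R1–R8 (3): add. Components now {R1,R3,R8} {R9} {R2} {R5}
R1–R2 (4): add. Components now {R1,R2,R3,R8} {R9} {R5}
R1–R9 (6): add. Components now {R1,R2,R3,R8,R9} {R5}
R2–R9 (7): skip — R9 and R2 already connected.
R1–R5 (8): add. Components now {R1,R2,R3,R5,R8,R9}
The 2nd edge added is R1–R8.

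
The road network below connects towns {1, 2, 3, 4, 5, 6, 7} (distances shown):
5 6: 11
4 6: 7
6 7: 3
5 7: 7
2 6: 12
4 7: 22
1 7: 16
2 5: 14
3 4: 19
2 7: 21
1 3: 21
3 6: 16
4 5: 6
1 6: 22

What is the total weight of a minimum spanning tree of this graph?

Grow the tree from 7 using Prim:
Step 1: frontier [6 7 3, 5 7 7, 1 7 16, 2 7 21, 4 7 22] → take 6 7 (3); add 6.
Step 2: frontier [4 6 7, 5 6 11, 2 6 12, 3 6 16, 1 6 22, 5 7 7, 1 7 16, 2 7 21, 4 7 22] → take 4 6 (7); add 4.
Step 3: frontier [4 5 6, 3 4 19, 5 6 11, 2 6 12, 3 6 16, 1 6 22, 5 7 7, 1 7 16, 2 7 21] → take 4 5 (6); add 5.
Step 4: frontier [3 4 19, 2 5 14, 2 6 12, 3 6 16, 1 6 22, 1 7 16, 2 7 21] → take 2 6 (12); add 2.
Step 5: frontier [3 4 19, 3 6 16, 1 6 22, 1 7 16] → take 1 7 (16); add 1.
Step 6: frontier [1 3 21, 3 4 19, 3 6 16] → take 3 6 (16); add 3.
MST edges: 6 7, 4 6, 4 5, 2 6, 1 7, 3 6; total weight 3+7+6+12+16+16 = 60.

60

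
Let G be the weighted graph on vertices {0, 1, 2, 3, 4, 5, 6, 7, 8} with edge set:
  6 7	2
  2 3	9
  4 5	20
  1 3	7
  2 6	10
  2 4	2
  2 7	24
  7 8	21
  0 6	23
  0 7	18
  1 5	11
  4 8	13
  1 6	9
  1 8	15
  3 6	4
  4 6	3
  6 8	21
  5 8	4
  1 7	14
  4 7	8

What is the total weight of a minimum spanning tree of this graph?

Kruskal: consider edges lightest-first.
2 4 (2): add — endpoints in different components.
6 7 (2): add — endpoints in different components.
4 6 (3): add — endpoints in different components.
3 6 (4): add — endpoints in different components.
5 8 (4): add — endpoints in different components.
1 3 (7): add — endpoints in different components.
4 7 (8): skip — 4 and 7 already connected.
1 6 (9): skip — 1 and 6 already connected.
2 3 (9): skip — 2 and 3 already connected.
2 6 (10): skip — 2 and 6 already connected.
1 5 (11): add — endpoints in different components.
4 8 (13): skip — 4 and 8 already connected.
1 7 (14): skip — 1 and 7 already connected.
1 8 (15): skip — 1 and 8 already connected.
0 7 (18): add — endpoints in different components.
MST edges: 2 4, 6 7, 4 6, 3 6, 5 8, 1 3, 1 5, 0 7; total weight 2+2+3+4+4+7+11+18 = 51.

51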